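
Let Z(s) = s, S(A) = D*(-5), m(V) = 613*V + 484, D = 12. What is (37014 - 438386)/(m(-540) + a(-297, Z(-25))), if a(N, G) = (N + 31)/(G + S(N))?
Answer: 17058310/14047647 ≈ 1.2143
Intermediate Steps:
m(V) = 484 + 613*V
S(A) = -60 (S(A) = 12*(-5) = -60)
a(N, G) = (31 + N)/(-60 + G) (a(N, G) = (N + 31)/(G - 60) = (31 + N)/(-60 + G))
(37014 - 438386)/(m(-540) + a(-297, Z(-25))) = (37014 - 438386)/((484 + 613*(-540)) + (31 - 297)/(-60 - 25)) = -401372/((484 - 331020) - 266/(-85)) = -401372/(-330536 - 1/85*(-266)) = -401372/(-330536 + 266/85) = -401372/(-28095294/85) = -401372*(-85/28095294) = 17058310/14047647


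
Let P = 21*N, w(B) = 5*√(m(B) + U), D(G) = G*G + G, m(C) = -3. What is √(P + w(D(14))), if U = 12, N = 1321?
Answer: 6*√771 ≈ 166.60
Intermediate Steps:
D(G) = G + G² (D(G) = G² + G = G + G²)
w(B) = 15 (w(B) = 5*√(-3 + 12) = 5*√9 = 5*3 = 15)
P = 27741 (P = 21*1321 = 27741)
√(P + w(D(14))) = √(27741 + 15) = √27756 = 6*√771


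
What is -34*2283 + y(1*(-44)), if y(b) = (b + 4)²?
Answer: -76022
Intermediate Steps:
y(b) = (4 + b)²
-34*2283 + y(1*(-44)) = -34*2283 + (4 + 1*(-44))² = -77622 + (4 - 44)² = -77622 + (-40)² = -77622 + 1600 = -76022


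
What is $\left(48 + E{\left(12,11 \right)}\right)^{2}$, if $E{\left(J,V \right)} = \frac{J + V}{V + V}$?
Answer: $\frac{1164241}{484} \approx 2405.5$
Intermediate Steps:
$E{\left(J,V \right)} = \frac{J + V}{2 V}$
$\left(48 + E{\left(12,11 \right)}\right)^{2} = \left(48 + \frac{12 + 11}{2 \cdot 11}\right)^{2} = \left(48 + \frac{1}{2} \cdot \frac{1}{11} \cdot 23\right)^{2} = \left(48 + \frac{23}{22}\right)^{2} = \left(\frac{1079}{22}\right)^{2} = \frac{1164241}{484}$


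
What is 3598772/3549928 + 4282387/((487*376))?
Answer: 1982642982075/81254301992 ≈ 24.400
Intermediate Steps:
3598772/3549928 + 4282387/((487*376)) = 3598772*(1/3549928) + 4282387/183112 = 899693/887482 + 4282387*(1/183112) = 899693/887482 + 4282387/183112 = 1982642982075/81254301992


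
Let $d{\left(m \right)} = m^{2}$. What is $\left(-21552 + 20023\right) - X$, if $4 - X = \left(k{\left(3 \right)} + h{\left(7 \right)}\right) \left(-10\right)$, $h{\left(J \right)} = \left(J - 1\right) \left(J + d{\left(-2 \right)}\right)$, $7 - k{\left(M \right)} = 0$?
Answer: $-2263$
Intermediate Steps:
$k{\left(M \right)} = 7$ ($k{\left(M \right)} = 7 - 0 = 7 + 0 = 7$)
$h{\left(J \right)} = \left(-1 + J\right) \left(4 + J\right)$ ($h{\left(J \right)} = \left(J - 1\right) \left(J + \left(-2\right)^{2}\right) = \left(-1 + J\right) \left(J + 4\right) = \left(-1 + J\right) \left(4 + J\right)$)
$X = 734$ ($X = 4 - \left(7 + \left(-4 + 7^{2} + 3 \cdot 7\right)\right) \left(-10\right) = 4 - \left(7 + \left(-4 + 49 + 21\right)\right) \left(-10\right) = 4 - \left(7 + 66\right) \left(-10\right) = 4 - 73 \left(-10\right) = 4 - -730 = 4 + 730 = 734$)
$\left(-21552 + 20023\right) - X = \left(-21552 + 20023\right) - 734 = -1529 - 734 = -2263$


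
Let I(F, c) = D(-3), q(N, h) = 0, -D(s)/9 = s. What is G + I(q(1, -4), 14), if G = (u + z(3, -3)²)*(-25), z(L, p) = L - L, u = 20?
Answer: -473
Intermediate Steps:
z(L, p) = 0
D(s) = -9*s
I(F, c) = 27 (I(F, c) = -9*(-3) = 27)
G = -500 (G = (20 + 0²)*(-25) = (20 + 0)*(-25) = 20*(-25) = -500)
G + I(q(1, -4), 14) = -500 + 27 = -473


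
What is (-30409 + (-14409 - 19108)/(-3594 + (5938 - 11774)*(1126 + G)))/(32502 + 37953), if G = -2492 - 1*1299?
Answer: -472840096031/1095529172430 ≈ -0.43161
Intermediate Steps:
G = -3791 (G = -2492 - 1299 = -3791)
(-30409 + (-14409 - 19108)/(-3594 + (5938 - 11774)*(1126 + G)))/(32502 + 37953) = (-30409 + (-14409 - 19108)/(-3594 + (5938 - 11774)*(1126 - 3791)))/(32502 + 37953) = (-30409 - 33517/(-3594 - 5836*(-2665)))/70455 = (-30409 - 33517/(-3594 + 15552940))*(1/70455) = (-30409 - 33517/15549346)*(1/70455) = -472840096031/15549346*1/70455 = -472840096031/1095529172430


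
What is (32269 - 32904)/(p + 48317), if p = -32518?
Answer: -635/15799 ≈ -0.040192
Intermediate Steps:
(32269 - 32904)/(p + 48317) = (32269 - 32904)/(-32518 + 48317) = -635/15799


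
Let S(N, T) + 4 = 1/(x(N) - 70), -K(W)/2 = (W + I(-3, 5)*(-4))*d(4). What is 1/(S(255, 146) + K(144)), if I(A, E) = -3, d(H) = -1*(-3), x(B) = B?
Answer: -185/173899 ≈ -0.0010638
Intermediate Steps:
d(H) = 3
K(W) = -72 - 6*W (K(W) = -2*(W - 3*(-4))*3 = -2*(W + 12)*3 = -2*(12 + W)*3 = -2*(36 + 3*W) = -72 - 6*W)
S(N, T) = -4 + 1/(-70 + N) (S(N, T) = -4 + 1/(N - 70) = -4 + 1/(-70 + N))
1/(S(255, 146) + K(144)) = 1/((281 - 4*255)/(-70 + 255) + (-72 - 6*144)) = 1/((281 - 1020)/185 + (-72 - 864)) = 1/((1/185)*(-739) - 936) = 1/(-739/185 - 936) = 1/(-173899/185) = -185/173899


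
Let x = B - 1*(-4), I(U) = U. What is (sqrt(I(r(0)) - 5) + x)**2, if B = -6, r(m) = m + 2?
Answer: (-2 + I*sqrt(3))**2 ≈ 1.0 - 6.9282*I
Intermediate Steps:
r(m) = 2 + m
x = -2 (x = -6 - 1*(-4) = -6 + 4 = -2)
(sqrt(I(r(0)) - 5) + x)**2 = (sqrt((2 + 0) - 5) - 2)**2 = (sqrt(2 - 5) - 2)**2 = (sqrt(-3) - 2)**2 = (I*sqrt(3) - 2)**2 = (-2 + I*sqrt(3))**2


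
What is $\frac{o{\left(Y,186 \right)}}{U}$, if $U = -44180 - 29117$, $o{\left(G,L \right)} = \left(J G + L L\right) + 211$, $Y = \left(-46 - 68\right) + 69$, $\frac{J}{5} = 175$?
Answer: $\frac{4568}{73297} \approx 0.062322$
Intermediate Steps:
$J = 875$ ($J = 5 \cdot 175 = 875$)
$Y = -45$ ($Y = -114 + 69 = -45$)
$o{\left(G,L \right)} = 211 + L^{2} + 875 G$ ($o{\left(G,L \right)} = \left(875 G + L L\right) + 211 = \left(875 G + L^{2}\right) + 211 = \left(L^{2} + 875 G\right) + 211 = 211 + L^{2} + 875 G$)
$U = -73297$ ($U = -44180 - 29117 = -73297$)
$\frac{o{\left(Y,186 \right)}}{U} = \frac{211 + 186^{2} + 875 \left(-45\right)}{-73297} = \left(211 + 34596 - 39375\right) \left(- \frac{1}{73297}\right) = \left(-4568\right) \left(- \frac{1}{73297}\right) = \frac{4568}{73297}$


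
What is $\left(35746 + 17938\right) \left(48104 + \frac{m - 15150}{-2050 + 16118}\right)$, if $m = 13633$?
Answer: $\frac{9082333673655}{3517} \approx 2.5824 \cdot 10^{9}$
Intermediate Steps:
$\left(35746 + 17938\right) \left(48104 + \frac{m - 15150}{-2050 + 16118}\right) = \left(35746 + 17938\right) \left(48104 + \frac{13633 - 15150}{-2050 + 16118}\right) = 53684 \left(48104 - \frac{1517}{14068}\right) = 53684 \cdot \frac{676725555}{14068} = \frac{9082333673655}{3517}$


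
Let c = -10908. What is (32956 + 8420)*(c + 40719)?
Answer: 1233459936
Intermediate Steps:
(32956 + 8420)*(c + 40719) = (32956 + 8420)*(-10908 + 40719) = 41376*29811 = 1233459936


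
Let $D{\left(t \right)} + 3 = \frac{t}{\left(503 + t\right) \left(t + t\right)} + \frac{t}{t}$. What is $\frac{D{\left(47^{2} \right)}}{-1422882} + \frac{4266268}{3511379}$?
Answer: $\frac{32925865690223437}{27099811732483872} \approx 1.215$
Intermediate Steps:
$D{\left(t \right)} = -2 + \frac{1}{2 \left(503 + t\right)}$ ($D{\left(t \right)} = -3 + \left(\frac{t}{\left(503 + t\right) \left(t + t\right)} + \frac{t}{t}\right) = -3 + \left(\frac{t}{\left(503 + t\right) 2 t} + 1\right) = -3 + \left(\frac{t}{2 t \left(503 + t\right)} + 1\right) = -3 + \left(t \frac{1}{2 t \left(503 + t\right)} + 1\right) = -3 + \left(\frac{1}{2 \left(503 + t\right)} + 1\right) = -3 + \left(1 + \frac{1}{2 \left(503 + t\right)}\right) = -2 + \frac{1}{2 \left(503 + t\right)}$)
$\frac{D{\left(47^{2} \right)}}{-1422882} + \frac{4266268}{3511379} = \frac{\frac{1}{2} \frac{1}{503 + 47^{2}} \left(-2011 - 4 \cdot 47^{2}\right)}{-1422882} + \frac{4266268}{3511379} = \frac{-2011 - 8836}{2 \left(503 + 2209\right)} \left(- \frac{1}{1422882}\right) + 4266268 \cdot \frac{1}{3511379} = \frac{-2011 - 8836}{2 \cdot 2712} \left(- \frac{1}{1422882}\right) + \frac{4266268}{3511379} = \frac{1}{2} \cdot \frac{1}{2712} \left(-10847\right) \left(- \frac{1}{1422882}\right) + \frac{4266268}{3511379} = \left(- \frac{10847}{5424}\right) \left(- \frac{1}{1422882}\right) + \frac{4266268}{3511379} = \frac{10847}{7717711968} + \frac{4266268}{3511379} = \frac{32925865690223437}{27099811732483872}$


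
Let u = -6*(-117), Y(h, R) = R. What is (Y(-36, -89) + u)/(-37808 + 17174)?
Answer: -613/20634 ≈ -0.029708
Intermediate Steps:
u = 702
(Y(-36, -89) + u)/(-37808 + 17174) = (-89 + 702)/(-37808 + 17174) = 613/(-20634) = 613*(-1/20634) = -613/20634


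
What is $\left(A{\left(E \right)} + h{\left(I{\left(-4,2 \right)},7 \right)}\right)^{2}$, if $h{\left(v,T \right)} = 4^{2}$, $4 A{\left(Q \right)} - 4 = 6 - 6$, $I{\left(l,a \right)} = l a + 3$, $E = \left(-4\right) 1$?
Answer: $289$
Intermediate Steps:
$E = -4$
$I{\left(l,a \right)} = 3 + a l$ ($I{\left(l,a \right)} = a l + 3 = 3 + a l$)
$A{\left(Q \right)} = 1$ ($A{\left(Q \right)} = 1 + \frac{6 - 6}{4} = 1 + \frac{1}{4} \cdot 0 = 1 + 0 = 1$)
$h{\left(v,T \right)} = 16$
$\left(A{\left(E \right)} + h{\left(I{\left(-4,2 \right)},7 \right)}\right)^{2} = \left(1 + 16\right)^{2} = 17^{2} = 289$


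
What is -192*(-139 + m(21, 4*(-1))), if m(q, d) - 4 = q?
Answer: 21888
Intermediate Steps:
m(q, d) = 4 + q
-192*(-139 + m(21, 4*(-1))) = -192*(-139 + (4 + 21)) = -192*(-139 + 25) = -192*(-114) = 21888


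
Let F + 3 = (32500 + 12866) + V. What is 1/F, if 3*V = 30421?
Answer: 3/166510 ≈ 1.8017e-5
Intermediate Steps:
V = 30421/3 (V = (1/3)*30421 = 30421/3 ≈ 10140.)
F = 166510/3 (F = -3 + ((32500 + 12866) + 30421/3) = -3 + (45366 + 30421/3) = -3 + 166519/3 = 166510/3 ≈ 55503.)
1/F = 1/(166510/3) = 3/166510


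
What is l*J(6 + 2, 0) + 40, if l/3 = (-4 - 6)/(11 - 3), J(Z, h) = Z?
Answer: 10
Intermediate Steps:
l = -15/4 (l = 3*((-4 - 6)/(11 - 3)) = 3*(-10/8) = 3*(-10*⅛) = 3*(-5/4) = -15/4 ≈ -3.7500)
l*J(6 + 2, 0) + 40 = -15*(6 + 2)/4 + 40 = -15/4*8 + 40 = -30 + 40 = 10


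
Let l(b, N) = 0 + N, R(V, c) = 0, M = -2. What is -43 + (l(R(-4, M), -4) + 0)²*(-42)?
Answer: -715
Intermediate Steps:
l(b, N) = N
-43 + (l(R(-4, M), -4) + 0)²*(-42) = -43 + (-4 + 0)²*(-42) = -43 + (-4)²*(-42) = -43 + 16*(-42) = -43 - 672 = -715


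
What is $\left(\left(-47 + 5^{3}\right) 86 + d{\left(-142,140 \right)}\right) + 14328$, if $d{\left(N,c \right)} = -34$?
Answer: $21002$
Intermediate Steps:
$\left(\left(-47 + 5^{3}\right) 86 + d{\left(-142,140 \right)}\right) + 14328 = \left(\left(-47 + 5^{3}\right) 86 - 34\right) + 14328 = \left(\left(-47 + 125\right) 86 - 34\right) + 14328 = \left(78 \cdot 86 - 34\right) + 14328 = \left(6708 - 34\right) + 14328 = 6674 + 14328 = 21002$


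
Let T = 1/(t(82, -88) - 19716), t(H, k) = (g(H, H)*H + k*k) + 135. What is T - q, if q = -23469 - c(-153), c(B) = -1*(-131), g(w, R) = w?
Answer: 120666799/5113 ≈ 23600.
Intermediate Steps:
t(H, k) = 135 + H² + k² (t(H, k) = (H*H + k*k) + 135 = (H² + k²) + 135 = 135 + H² + k²)
c(B) = 131
T = -1/5113 (T = 1/((135 + 82² + (-88)²) - 19716) = 1/((135 + 6724 + 7744) - 19716) = 1/(14603 - 19716) = 1/(-5113) = -1/5113 ≈ -0.00019558)
q = -23600 (q = -23469 - 1*131 = -23469 - 131 = -23600)
T - q = -1/5113 - 1*(-23600) = -1/5113 + 23600 = 120666799/5113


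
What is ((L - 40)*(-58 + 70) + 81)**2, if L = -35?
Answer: 670761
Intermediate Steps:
((L - 40)*(-58 + 70) + 81)**2 = ((-35 - 40)*(-58 + 70) + 81)**2 = (-75*12 + 81)**2 = (-900 + 81)**2 = (-819)**2 = 670761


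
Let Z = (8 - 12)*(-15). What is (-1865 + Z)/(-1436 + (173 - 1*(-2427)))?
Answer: -1805/1164 ≈ -1.5507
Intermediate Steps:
Z = 60 (Z = -4*(-15) = 60)
(-1865 + Z)/(-1436 + (173 - 1*(-2427))) = (-1865 + 60)/(-1436 + (173 - 1*(-2427))) = -1805/(-1436 + (173 + 2427)) = -1805/(-1436 + 2600) = -1805/1164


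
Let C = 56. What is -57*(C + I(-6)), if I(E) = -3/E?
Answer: -6441/2 ≈ -3220.5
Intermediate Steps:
-57*(C + I(-6)) = -57*(56 - 3/(-6)) = -57*(56 - 3*(-1/6)) = -57*(56 + 1/2) = -57*113/2 = -6441/2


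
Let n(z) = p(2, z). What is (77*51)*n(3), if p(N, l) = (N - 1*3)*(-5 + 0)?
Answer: 19635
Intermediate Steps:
p(N, l) = 15 - 5*N (p(N, l) = (N - 3)*(-5) = (-3 + N)*(-5) = 15 - 5*N)
n(z) = 5 (n(z) = 15 - 5*2 = 15 - 10 = 5)
(77*51)*n(3) = (77*51)*5 = 3927*5 = 19635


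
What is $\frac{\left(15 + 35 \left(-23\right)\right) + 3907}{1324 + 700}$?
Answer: $\frac{3117}{2024} \approx 1.54$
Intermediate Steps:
$\frac{\left(15 + 35 \left(-23\right)\right) + 3907}{1324 + 700} = \frac{\left(15 - 805\right) + 3907}{2024} = \left(-790 + 3907\right) \frac{1}{2024} = 3117 \cdot \frac{1}{2024} = \frac{3117}{2024}$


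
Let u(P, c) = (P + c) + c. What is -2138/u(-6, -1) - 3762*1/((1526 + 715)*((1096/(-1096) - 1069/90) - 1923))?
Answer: 1405351513/5258548 ≈ 267.25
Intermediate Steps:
u(P, c) = P + 2*c
-2138/u(-6, -1) - 3762*1/((1526 + 715)*((1096/(-1096) - 1069/90) - 1923)) = -2138/(-6 + 2*(-1)) - 3762*1/((1526 + 715)*((1096/(-1096) - 1069/90) - 1923)) = -2138/(-6 - 2) - 3762*1/(2241*((1096*(-1/1096) - 1069*1/90) - 1923)) = -2138/(-8) - 3762*1/(2241*((-1 - 1069/90) - 1923)) = -2138*(-⅛) - 3762*1/(2241*(-1159/90 - 1923)) = 1069/4 - 3762/((-174229/90*2241)) = 1069/4 - 3762/(-43383021/10) = 1069/4 - 3762*(-10/43383021) = 1069/4 + 1140/1314637 = 1405351513/5258548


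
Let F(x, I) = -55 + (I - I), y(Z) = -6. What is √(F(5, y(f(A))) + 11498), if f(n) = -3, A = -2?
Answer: √11443 ≈ 106.97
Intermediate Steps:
F(x, I) = -55 (F(x, I) = -55 + 0 = -55)
√(F(5, y(f(A))) + 11498) = √(-55 + 11498) = √11443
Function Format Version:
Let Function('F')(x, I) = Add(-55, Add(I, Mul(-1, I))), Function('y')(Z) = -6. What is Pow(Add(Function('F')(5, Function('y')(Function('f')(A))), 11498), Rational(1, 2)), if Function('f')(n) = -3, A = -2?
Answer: Pow(11443, Rational(1, 2)) ≈ 106.97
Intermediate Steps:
Function('F')(x, I) = -55 (Function('F')(x, I) = Add(-55, 0) = -55)
Pow(Add(Function('F')(5, Function('y')(Function('f')(A))), 11498), Rational(1, 2)) = Pow(Add(-55, 11498), Rational(1, 2)) = Pow(11443, Rational(1, 2))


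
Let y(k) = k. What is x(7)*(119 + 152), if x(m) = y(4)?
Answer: 1084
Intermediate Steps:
x(m) = 4
x(7)*(119 + 152) = 4*(119 + 152) = 4*271 = 1084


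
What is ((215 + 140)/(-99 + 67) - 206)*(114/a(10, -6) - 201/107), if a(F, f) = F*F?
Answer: 27447597/171200 ≈ 160.32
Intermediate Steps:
a(F, f) = F²
((215 + 140)/(-99 + 67) - 206)*(114/a(10, -6) - 201/107) = ((215 + 140)/(-99 + 67) - 206)*(114/(10²) - 201/107) = (355/(-32) - 206)*(114/100 - 201*1/107) = (355*(-1/32) - 206)*(114*(1/100) - 201/107) = (-355/32 - 206)*(57/50 - 201/107) = -6947/32*(-3951/5350) = 27447597/171200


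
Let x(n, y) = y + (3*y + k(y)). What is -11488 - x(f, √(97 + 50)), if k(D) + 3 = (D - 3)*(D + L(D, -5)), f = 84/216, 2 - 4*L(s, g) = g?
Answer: -46507/4 - 77*√3/4 ≈ -11660.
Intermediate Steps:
L(s, g) = ½ - g/4
f = 7/18 (f = 84*(1/216) = 7/18 ≈ 0.38889)
k(D) = -3 + (-3 + D)*(7/4 + D) (k(D) = -3 + (D - 3)*(D + (½ - ¼*(-5))) = -3 + (-3 + D)*(D + (½ + 5/4)) = -3 + (-3 + D)*(D + 7/4) = -3 + (-3 + D)*(7/4 + D))
x(n, y) = -33/4 + y² + 11*y/4 (x(n, y) = y + (3*y + (-33/4 + y² - 5*y/4)) = y + (-33/4 + y² + 7*y/4) = -33/4 + y² + 11*y/4)
-11488 - x(f, √(97 + 50)) = -11488 - (-33/4 + (√(97 + 50))² + 11*√(97 + 50)/4) = -11488 - (-33/4 + (√147)² + 11*√147/4) = -11488 - (-33/4 + (7*√3)² + 11*(7*√3)/4) = -11488 - (-33/4 + 147 + 77*√3/4) = -11488 - (555/4 + 77*√3/4) = -11488 + (-555/4 - 77*√3/4) = -46507/4 - 77*√3/4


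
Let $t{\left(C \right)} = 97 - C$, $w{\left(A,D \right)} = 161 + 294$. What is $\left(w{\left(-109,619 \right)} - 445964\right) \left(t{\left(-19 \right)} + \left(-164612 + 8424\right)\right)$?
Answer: $69531480648$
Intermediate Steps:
$w{\left(A,D \right)} = 455$
$\left(w{\left(-109,619 \right)} - 445964\right) \left(t{\left(-19 \right)} + \left(-164612 + 8424\right)\right) = \left(455 - 445964\right) \left(\left(97 - -19\right) + \left(-164612 + 8424\right)\right) = - 445509 \left(\left(97 + 19\right) - 156188\right) = - 445509 \left(116 - 156188\right) = \left(-445509\right) \left(-156072\right) = 69531480648$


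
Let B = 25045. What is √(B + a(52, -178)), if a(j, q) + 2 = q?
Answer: √24865 ≈ 157.69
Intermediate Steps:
a(j, q) = -2 + q
√(B + a(52, -178)) = √(25045 + (-2 - 178)) = √(25045 - 180) = √24865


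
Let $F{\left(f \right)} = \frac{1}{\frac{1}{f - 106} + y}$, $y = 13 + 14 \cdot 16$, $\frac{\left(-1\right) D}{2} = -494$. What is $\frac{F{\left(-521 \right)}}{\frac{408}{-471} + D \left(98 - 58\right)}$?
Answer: $\frac{32813}{307325628464} \approx 1.0677 \cdot 10^{-7}$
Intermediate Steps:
$D = 988$ ($D = \left(-2\right) \left(-494\right) = 988$)
$y = 237$ ($y = 13 + 224 = 237$)
$F{\left(f \right)} = \frac{1}{237 + \frac{1}{-106 + f}}$ ($F{\left(f \right)} = \frac{1}{\frac{1}{f - 106} + 237} = \frac{1}{\frac{1}{-106 + f} + 237} = \frac{1}{237 + \frac{1}{-106 + f}}$)
$\frac{F{\left(-521 \right)}}{\frac{408}{-471} + D \left(98 - 58\right)} = \frac{\frac{1}{-25121 + 237 \left(-521\right)} \left(-106 - 521\right)}{\frac{408}{-471} + 988 \left(98 - 58\right)} = \frac{\frac{1}{-25121 - 123477} \left(-627\right)}{408 \left(- \frac{1}{471}\right) + 988 \left(98 - 58\right)} = \frac{\frac{1}{-148598} \left(-627\right)}{- \frac{136}{157} + 988 \cdot 40} = \frac{\left(- \frac{1}{148598}\right) \left(-627\right)}{- \frac{136}{157} + 39520} = \frac{627}{148598 \cdot \frac{6204504}{157}} = \frac{627}{148598} \cdot \frac{157}{6204504} = \frac{32813}{307325628464}$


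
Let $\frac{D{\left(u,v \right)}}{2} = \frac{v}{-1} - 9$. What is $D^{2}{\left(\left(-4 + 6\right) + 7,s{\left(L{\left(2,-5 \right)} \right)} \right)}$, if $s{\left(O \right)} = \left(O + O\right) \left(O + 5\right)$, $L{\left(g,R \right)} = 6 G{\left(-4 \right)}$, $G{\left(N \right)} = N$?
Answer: $3392964$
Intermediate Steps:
$L{\left(g,R \right)} = -24$ ($L{\left(g,R \right)} = 6 \left(-4\right) = -24$)
$s{\left(O \right)} = 2 O \left(5 + O\right)$
$D{\left(u,v \right)} = -18 - 2 v$ ($D{\left(u,v \right)} = 2 \left(\frac{v}{-1} - 9\right) = 2 \left(v \left(-1\right) - 9\right) = 2 \left(- v - 9\right) = 2 \left(-9 - v\right) = -18 - 2 v$)
$D^{2}{\left(\left(-4 + 6\right) + 7,s{\left(L{\left(2,-5 \right)} \right)} \right)} = \left(-18 - 2 \cdot 2 \left(-24\right) \left(5 - 24\right)\right)^{2} = \left(-18 - 2 \cdot 2 \left(-24\right) \left(-19\right)\right)^{2} = \left(-18 - 1824\right)^{2} = \left(-1842\right)^{2} = 3392964$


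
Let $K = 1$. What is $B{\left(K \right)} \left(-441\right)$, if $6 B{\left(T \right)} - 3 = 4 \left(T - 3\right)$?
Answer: $\frac{735}{2} \approx 367.5$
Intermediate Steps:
$B{\left(T \right)} = - \frac{3}{2} + \frac{2 T}{3}$ ($B{\left(T \right)} = \frac{1}{2} + \frac{4 \left(T - 3\right)}{6} = \frac{1}{2} + \frac{4 \left(-3 + T\right)}{6} = \frac{1}{2} + \frac{-12 + 4 T}{6} = \frac{1}{2} + \left(-2 + \frac{2 T}{3}\right) = - \frac{3}{2} + \frac{2 T}{3}$)
$B{\left(K \right)} \left(-441\right) = \left(- \frac{3}{2} + \frac{2}{3} \cdot 1\right) \left(-441\right) = \left(- \frac{3}{2} + \frac{2}{3}\right) \left(-441\right) = \left(- \frac{5}{6}\right) \left(-441\right) = \frac{735}{2}$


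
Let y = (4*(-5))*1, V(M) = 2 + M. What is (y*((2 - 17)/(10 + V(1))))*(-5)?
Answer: -1500/13 ≈ -115.38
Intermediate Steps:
y = -20 (y = -20*1 = -20)
(y*((2 - 17)/(10 + V(1))))*(-5) = -20*(2 - 17)/(10 + (2 + 1))*(-5) = -(-300)/(10 + 3)*(-5) = -(-300)/13*(-5) = -20*(-15/13)*(-5) = (300/13)*(-5) = -1500/13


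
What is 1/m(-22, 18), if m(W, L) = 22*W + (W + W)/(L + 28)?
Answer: -23/11154 ≈ -0.0020620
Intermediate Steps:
m(W, L) = 22*W + 2*W/(28 + L) (m(W, L) = 22*W + (2*W)/(28 + L) = 22*W + 2*W/(28 + L))
1/m(-22, 18) = 1/(2*(-22)*(309 + 11*18)/(28 + 18)) = 1/(2*(-22)*(309 + 198)/46) = 1/(2*(-22)*(1/46)*507) = 1/(-11154/23) = -23/11154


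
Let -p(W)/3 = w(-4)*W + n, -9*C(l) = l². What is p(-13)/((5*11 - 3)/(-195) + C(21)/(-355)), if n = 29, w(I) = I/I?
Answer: 51120/137 ≈ 373.14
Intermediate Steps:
w(I) = 1
C(l) = -l²/9
p(W) = -87 - 3*W (p(W) = -3*(1*W + 29) = -3*(W + 29) = -3*(29 + W) = -87 - 3*W)
p(-13)/((5*11 - 3)/(-195) + C(21)/(-355)) = (-87 - 3*(-13))/((5*11 - 3)/(-195) - ⅑*21²/(-355)) = (-87 + 39)/((55 - 3)*(-1/195) - ⅑*441*(-1/355)) = -48/(52*(-1/195) - 49*(-1/355)) = -48/(-4/15 + 49/355) = -48/(-137/1065) = -48*(-1065/137) = 51120/137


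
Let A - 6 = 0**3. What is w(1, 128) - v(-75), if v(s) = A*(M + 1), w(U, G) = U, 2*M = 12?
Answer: -41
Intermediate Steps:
M = 6 (M = (1/2)*12 = 6)
A = 6 (A = 6 + 0**3 = 6 + 0 = 6)
v(s) = 42 (v(s) = 6*(6 + 1) = 6*7 = 42)
w(1, 128) - v(-75) = 1 - 1*42 = 1 - 42 = -41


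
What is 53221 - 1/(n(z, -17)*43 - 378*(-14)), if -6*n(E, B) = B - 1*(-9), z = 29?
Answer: 854090605/16048 ≈ 53221.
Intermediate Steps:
n(E, B) = -3/2 - B/6 (n(E, B) = -(B - 1*(-9))/6 = -(B + 9)/6 = -(9 + B)/6 = -3/2 - B/6)
53221 - 1/(n(z, -17)*43 - 378*(-14)) = 53221 - 1/((-3/2 - 1/6*(-17))*43 - 378*(-14)) = 53221 - 1/((-3/2 + 17/6)*43 + 5292) = 53221 - 1/((4/3)*43 + 5292) = 53221 - 1/(172/3 + 5292) = 53221 - 1/16048/3 = 53221 - 1*3/16048 = 53221 - 3/16048 = 854090605/16048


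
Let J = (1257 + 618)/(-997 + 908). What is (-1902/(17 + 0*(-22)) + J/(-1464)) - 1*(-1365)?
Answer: 925242521/738344 ≈ 1253.1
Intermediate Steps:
J = -1875/89 (J = 1875/(-89) = 1875*(-1/89) = -1875/89 ≈ -21.067)
(-1902/(17 + 0*(-22)) + J/(-1464)) - 1*(-1365) = (-1902/(17 + 0*(-22)) - 1875/89/(-1464)) - 1*(-1365) = (-1902/(17 + 0) - 1875/89*(-1/1464)) + 1365 = (-1902/17 + 625/43432) + 1365 = -82597039/738344 + 1365 = 925242521/738344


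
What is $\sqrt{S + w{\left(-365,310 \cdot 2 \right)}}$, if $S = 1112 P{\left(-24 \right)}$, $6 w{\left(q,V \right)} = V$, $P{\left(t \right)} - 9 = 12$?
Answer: $\frac{\sqrt{211098}}{3} \approx 153.15$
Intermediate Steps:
$P{\left(t \right)} = 21$ ($P{\left(t \right)} = 9 + 12 = 21$)
$w{\left(q,V \right)} = \frac{V}{6}$
$S = 23352$ ($S = 1112 \cdot 21 = 23352$)
$\sqrt{S + w{\left(-365,310 \cdot 2 \right)}} = \sqrt{23352 + \frac{310 \cdot 2}{6}} = \sqrt{23352 + \frac{1}{6} \cdot 620} = \sqrt{23352 + \frac{310}{3}} = \sqrt{\frac{70366}{3}} = \frac{\sqrt{211098}}{3}$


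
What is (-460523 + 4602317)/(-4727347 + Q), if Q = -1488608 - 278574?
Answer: -1380598/2164843 ≈ -0.63774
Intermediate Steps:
Q = -1767182
(-460523 + 4602317)/(-4727347 + Q) = (-460523 + 4602317)/(-4727347 - 1767182) = 4141794/(-6494529) = 4141794*(-1/6494529) = -1380598/2164843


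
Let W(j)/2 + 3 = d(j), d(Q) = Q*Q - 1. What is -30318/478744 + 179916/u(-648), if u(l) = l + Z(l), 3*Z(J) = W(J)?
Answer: 7281218697/12534954152 ≈ 0.58087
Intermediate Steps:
d(Q) = -1 + Q² (d(Q) = Q² - 1 = -1 + Q²)
W(j) = -8 + 2*j² (W(j) = -6 + 2*(-1 + j²) = -6 + (-2 + 2*j²) = -8 + 2*j²)
Z(J) = -8/3 + 2*J²/3 (Z(J) = (-8 + 2*J²)/3 = -8/3 + 2*J²/3)
u(l) = -8/3 + l + 2*l²/3 (u(l) = l + (-8/3 + 2*l²/3) = -8/3 + l + 2*l²/3)
-30318/478744 + 179916/u(-648) = -30318/478744 + 179916/(-8/3 - 648 + (⅔)*(-648)²) = -30318*1/478744 + 179916/(-8/3 - 648 + (⅔)*419904) = -15159/239372 + 179916/(-8/3 - 648 + 279936) = -15159/239372 + 179916/(837856/3) = -15159/239372 + 179916*(3/837856) = -15159/239372 + 134937/209464 = 7281218697/12534954152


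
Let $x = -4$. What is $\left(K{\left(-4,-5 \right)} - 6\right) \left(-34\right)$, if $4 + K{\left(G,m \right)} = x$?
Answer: $476$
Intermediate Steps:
$K{\left(G,m \right)} = -8$ ($K{\left(G,m \right)} = -4 - 4 = -8$)
$\left(K{\left(-4,-5 \right)} - 6\right) \left(-34\right) = \left(-8 - 6\right) \left(-34\right) = \left(-14\right) \left(-34\right) = 476$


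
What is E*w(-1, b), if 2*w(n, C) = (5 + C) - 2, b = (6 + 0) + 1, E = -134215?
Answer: -671075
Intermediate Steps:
b = 7 (b = 6 + 1 = 7)
w(n, C) = 3/2 + C/2 (w(n, C) = ((5 + C) - 2)/2 = (3 + C)/2 = 3/2 + C/2)
E*w(-1, b) = -134215*(3/2 + (½)*7) = -134215*(3/2 + 7/2) = -134215*5 = -671075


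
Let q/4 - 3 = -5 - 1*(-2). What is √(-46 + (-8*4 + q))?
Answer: I*√78 ≈ 8.8318*I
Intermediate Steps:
q = 0 (q = 12 + 4*(-5 - 1*(-2)) = 12 + 4*(-5 + 2) = 12 + 4*(-3) = 12 - 12 = 0)
√(-46 + (-8*4 + q)) = √(-46 + (-8*4 + 0)) = √(-46 + (-32 + 0)) = √(-46 - 32) = √(-78) = I*√78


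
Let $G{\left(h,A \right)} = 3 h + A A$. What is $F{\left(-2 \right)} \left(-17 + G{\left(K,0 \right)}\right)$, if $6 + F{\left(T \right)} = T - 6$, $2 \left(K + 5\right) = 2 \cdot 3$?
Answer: $322$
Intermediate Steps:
$K = -2$ ($K = -5 + \frac{2 \cdot 3}{2} = -5 + \frac{1}{2} \cdot 6 = -5 + 3 = -2$)
$F{\left(T \right)} = -12 + T$ ($F{\left(T \right)} = -6 + \left(T - 6\right) = -6 + \left(-6 + T\right) = -12 + T$)
$G{\left(h,A \right)} = A^{2} + 3 h$ ($G{\left(h,A \right)} = 3 h + A^{2} = A^{2} + 3 h$)
$F{\left(-2 \right)} \left(-17 + G{\left(K,0 \right)}\right) = \left(-12 - 2\right) \left(-17 + \left(0^{2} + 3 \left(-2\right)\right)\right) = - 14 \left(-17 + \left(0 - 6\right)\right) = - 14 \left(-17 - 6\right) = \left(-14\right) \left(-23\right) = 322$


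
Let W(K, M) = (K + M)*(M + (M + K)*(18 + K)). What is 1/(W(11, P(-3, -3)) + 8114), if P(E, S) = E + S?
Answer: 1/8809 ≈ 0.00011352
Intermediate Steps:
W(K, M) = (K + M)*(M + (18 + K)*(K + M)) (W(K, M) = (K + M)*(M + (K + M)*(18 + K)) = (K + M)*(M + (18 + K)*(K + M)))
1/(W(11, P(-3, -3)) + 8114) = 1/((11³ + 18*11² + 19*(-3 - 3)² + 11*(-3 - 3)² + 2*(-3 - 3)*11² + 37*11*(-3 - 3)) + 8114) = 1/((1331 + 18*121 + 19*(-6)² + 11*(-6)² + 2*(-6)*121 + 37*11*(-6)) + 8114) = 1/((1331 + 2178 + 19*36 + 11*36 - 1452 - 2442) + 8114) = 1/((1331 + 2178 + 684 + 396 - 1452 - 2442) + 8114) = 1/(695 + 8114) = 1/8809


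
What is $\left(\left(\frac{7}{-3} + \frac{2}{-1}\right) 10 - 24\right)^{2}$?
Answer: $\frac{40804}{9} \approx 4533.8$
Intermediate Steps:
$\left(\left(\frac{7}{-3} + \frac{2}{-1}\right) 10 - 24\right)^{2} = \left(\left(7 \left(- \frac{1}{3}\right) + 2 \left(-1\right)\right) 10 - 24\right)^{2} = \left(\left(- \frac{7}{3} - 2\right) 10 - 24\right)^{2} = \left(\left(- \frac{13}{3}\right) 10 - 24\right)^{2} = \left(- \frac{130}{3} - 24\right)^{2} = \left(- \frac{202}{3}\right)^{2} = \frac{40804}{9}$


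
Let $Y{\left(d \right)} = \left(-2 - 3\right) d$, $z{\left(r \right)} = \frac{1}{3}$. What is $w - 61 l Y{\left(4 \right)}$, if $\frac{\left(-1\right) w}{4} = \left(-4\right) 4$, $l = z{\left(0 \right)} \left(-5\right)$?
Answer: $- \frac{5908}{3} \approx -1969.3$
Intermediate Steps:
$z{\left(r \right)} = \frac{1}{3}$
$Y{\left(d \right)} = - 5 d$
$l = - \frac{5}{3}$ ($l = \frac{1}{3} \left(-5\right) = - \frac{5}{3} \approx -1.6667$)
$w = 64$ ($w = - 4 \left(\left(-4\right) 4\right) = \left(-4\right) \left(-16\right) = 64$)
$w - 61 l Y{\left(4 \right)} = 64 - 61 \left(- \frac{5 \left(\left(-5\right) 4\right)}{3}\right) = 64 - 61 \left(\left(- \frac{5}{3}\right) \left(-20\right)\right) = 64 - \frac{6100}{3} = - \frac{5908}{3}$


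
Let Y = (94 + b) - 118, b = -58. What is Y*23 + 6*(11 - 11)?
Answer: -1886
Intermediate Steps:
Y = -82 (Y = (94 - 58) - 118 = 36 - 118 = -82)
Y*23 + 6*(11 - 11) = -82*23 + 6*(11 - 11) = -1886 + 6*0 = -1886 + 0 = -1886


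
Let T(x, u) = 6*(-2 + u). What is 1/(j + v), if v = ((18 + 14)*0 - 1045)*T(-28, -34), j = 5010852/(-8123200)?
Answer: 2030800/458390923287 ≈ 4.4303e-6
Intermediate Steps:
T(x, u) = -12 + 6*u
j = -1252713/2030800 (j = 5010852*(-1/8123200) = -1252713/2030800 ≈ -0.61686)
v = 225720 (v = ((18 + 14)*0 - 1045)*(-12 + 6*(-34)) = (32*0 - 1045)*(-12 - 204) = (0 - 1045)*(-216) = -1045*(-216) = 225720)
1/(j + v) = 1/(-1252713/2030800 + 225720) = 1/(458390923287/2030800) = 2030800/458390923287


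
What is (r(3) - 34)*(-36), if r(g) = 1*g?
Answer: 1116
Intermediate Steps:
r(g) = g
(r(3) - 34)*(-36) = (3 - 34)*(-36) = -31*(-36) = 1116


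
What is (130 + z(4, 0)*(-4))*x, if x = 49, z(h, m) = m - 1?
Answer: 6566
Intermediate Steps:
z(h, m) = -1 + m
(130 + z(4, 0)*(-4))*x = (130 + (-1 + 0)*(-4))*49 = (130 - 1*(-4))*49 = (130 + 4)*49 = 134*49 = 6566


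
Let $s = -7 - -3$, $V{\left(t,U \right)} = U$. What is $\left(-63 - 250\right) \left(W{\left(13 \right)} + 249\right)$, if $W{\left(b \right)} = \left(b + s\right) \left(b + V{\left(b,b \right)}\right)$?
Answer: $-151179$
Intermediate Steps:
$s = -4$ ($s = -7 + 3 = -4$)
$W{\left(b \right)} = 2 b \left(-4 + b\right)$ ($W{\left(b \right)} = \left(b - 4\right) \left(b + b\right) = \left(-4 + b\right) 2 b = 2 b \left(-4 + b\right)$)
$\left(-63 - 250\right) \left(W{\left(13 \right)} + 249\right) = \left(-63 - 250\right) \left(2 \cdot 13 \left(-4 + 13\right) + 249\right) = - 313 \left(2 \cdot 13 \cdot 9 + 249\right) = - 313 \left(234 + 249\right) = \left(-313\right) 483 = -151179$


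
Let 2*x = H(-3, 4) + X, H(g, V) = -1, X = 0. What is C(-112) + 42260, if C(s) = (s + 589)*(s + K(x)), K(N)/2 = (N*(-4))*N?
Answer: -12118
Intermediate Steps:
x = -1/2 (x = (-1 + 0)/2 = (1/2)*(-1) = -1/2 ≈ -0.50000)
K(N) = -8*N**2 (K(N) = 2*((N*(-4))*N) = 2*((-4*N)*N) = 2*(-4*N**2) = -8*N**2)
C(s) = (-2 + s)*(589 + s) (C(s) = (s + 589)*(s - 8*(-1/2)**2) = (589 + s)*(s - 8*1/4) = (589 + s)*(s - 2) = (589 + s)*(-2 + s) = (-2 + s)*(589 + s))
C(-112) + 42260 = (-1178 + (-112)**2 + 587*(-112)) + 42260 = (-1178 + 12544 - 65744) + 42260 = -54378 + 42260 = -12118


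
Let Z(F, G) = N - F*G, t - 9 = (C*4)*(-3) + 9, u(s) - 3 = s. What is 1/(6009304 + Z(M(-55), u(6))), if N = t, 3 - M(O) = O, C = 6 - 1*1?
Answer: 1/6008740 ≈ 1.6642e-7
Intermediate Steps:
u(s) = 3 + s
C = 5 (C = 6 - 1 = 5)
M(O) = 3 - O
t = -42 (t = 9 + ((5*4)*(-3) + 9) = 9 + (20*(-3) + 9) = 9 + (-60 + 9) = 9 - 51 = -42)
N = -42
Z(F, G) = -42 - F*G
1/(6009304 + Z(M(-55), u(6))) = 1/(6009304 + (-42 - (3 - 1*(-55))*(3 + 6))) = 1/(6009304 + (-42 - 1*(3 + 55)*9)) = 1/(6009304 + (-42 - 1*58*9)) = 1/(6009304 + (-42 - 522)) = 1/(6009304 - 564) = 1/6008740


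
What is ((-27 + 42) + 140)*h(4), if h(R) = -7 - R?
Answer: -1705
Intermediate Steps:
((-27 + 42) + 140)*h(4) = ((-27 + 42) + 140)*(-7 - 1*4) = (15 + 140)*(-7 - 4) = 155*(-11) = -1705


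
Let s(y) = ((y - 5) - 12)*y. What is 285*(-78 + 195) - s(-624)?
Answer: -366639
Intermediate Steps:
s(y) = y*(-17 + y) (s(y) = ((-5 + y) - 12)*y = (-17 + y)*y = y*(-17 + y))
285*(-78 + 195) - s(-624) = 285*(-78 + 195) - (-624)*(-17 - 624) = 285*117 - (-624)*(-641) = 33345 - 1*399984 = 33345 - 399984 = -366639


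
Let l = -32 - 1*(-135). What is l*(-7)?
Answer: -721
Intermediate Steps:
l = 103 (l = -32 + 135 = 103)
l*(-7) = 103*(-7) = -721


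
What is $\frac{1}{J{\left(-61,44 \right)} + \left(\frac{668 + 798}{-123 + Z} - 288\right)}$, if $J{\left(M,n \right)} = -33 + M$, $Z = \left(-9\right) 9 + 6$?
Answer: $- \frac{99}{38551} \approx -0.002568$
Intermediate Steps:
$Z = -75$ ($Z = -81 + 6 = -75$)
$\frac{1}{J{\left(-61,44 \right)} + \left(\frac{668 + 798}{-123 + Z} - 288\right)} = \frac{1}{\left(-33 - 61\right) - \left(288 - \frac{668 + 798}{-123 - 75}\right)} = \frac{1}{-94 - \left(288 - \frac{1466}{-198}\right)} = \frac{1}{-94 + \left(1466 \left(- \frac{1}{198}\right) - 288\right)} = \frac{1}{-94 - \frac{29245}{99}} = \frac{1}{- \frac{38551}{99}} = - \frac{99}{38551}$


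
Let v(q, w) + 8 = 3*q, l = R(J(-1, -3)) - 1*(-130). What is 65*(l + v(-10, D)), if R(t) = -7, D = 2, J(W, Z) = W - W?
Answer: 5525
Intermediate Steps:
J(W, Z) = 0
l = 123 (l = -7 - 1*(-130) = -7 + 130 = 123)
v(q, w) = -8 + 3*q
65*(l + v(-10, D)) = 65*(123 + (-8 + 3*(-10))) = 65*(123 + (-8 - 30)) = 65*(123 - 38) = 65*85 = 5525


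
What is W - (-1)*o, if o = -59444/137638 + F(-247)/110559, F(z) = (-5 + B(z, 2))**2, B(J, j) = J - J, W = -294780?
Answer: -2242854548348503/7608559821 ≈ -2.9478e+5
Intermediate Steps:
B(J, j) = 0
F(z) = 25 (F(z) = (-5 + 0)**2 = (-5)**2 = 25)
o = -3284314123/7608559821 (o = -59444/137638 + 25/110559 = -59444*1/137638 + 25*(1/110559) = -29722/68819 + 25/110559 = -3284314123/7608559821 ≈ -0.43166)
W - (-1)*o = -294780 - (-1)*(-3284314123)/7608559821 = -294780 - 1*3284314123/7608559821 = -294780 - 3284314123/7608559821 = -2242854548348503/7608559821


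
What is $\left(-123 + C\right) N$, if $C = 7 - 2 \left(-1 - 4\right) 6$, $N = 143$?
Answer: $-8008$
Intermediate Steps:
$C = 67$ ($C = 7 - 2 \left(\left(-5\right) 6\right) = 7 - -60 = 7 + 60 = 67$)
$\left(-123 + C\right) N = \left(-123 + 67\right) 143 = \left(-56\right) 143 = -8008$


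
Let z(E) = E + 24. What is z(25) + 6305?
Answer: 6354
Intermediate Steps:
z(E) = 24 + E
z(25) + 6305 = (24 + 25) + 6305 = 49 + 6305 = 6354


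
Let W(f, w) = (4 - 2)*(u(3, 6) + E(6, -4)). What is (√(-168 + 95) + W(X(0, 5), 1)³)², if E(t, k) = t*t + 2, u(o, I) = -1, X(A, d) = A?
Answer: 164206490103 + 810448*I*√73 ≈ 1.6421e+11 + 6.9245e+6*I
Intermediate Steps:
E(t, k) = 2 + t² (E(t, k) = t² + 2 = 2 + t²)
W(f, w) = 74 (W(f, w) = (4 - 2)*(-1 + (2 + 6²)) = 2*(-1 + (2 + 36)) = 2*(-1 + 38) = 2*37 = 74)
(√(-168 + 95) + W(X(0, 5), 1)³)² = (√(-168 + 95) + 74³)² = (√(-73) + 405224)² = (I*√73 + 405224)² = (405224 + I*√73)²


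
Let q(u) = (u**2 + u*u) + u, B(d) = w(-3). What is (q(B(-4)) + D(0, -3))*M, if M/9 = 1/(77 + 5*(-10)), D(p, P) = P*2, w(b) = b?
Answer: 3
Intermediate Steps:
D(p, P) = 2*P
B(d) = -3
q(u) = u + 2*u**2 (q(u) = (u**2 + u**2) + u = 2*u**2 + u = u + 2*u**2)
M = 1/3 (M = 9/(77 + 5*(-10)) = 9/(77 - 50) = 9/27 = 9*(1/27) = 1/3 ≈ 0.33333)
(q(B(-4)) + D(0, -3))*M = (-3*(1 + 2*(-3)) + 2*(-3))*(1/3) = (-3*(1 - 6) - 6)*(1/3) = (-3*(-5) - 6)*(1/3) = (15 - 6)*(1/3) = 9*(1/3) = 3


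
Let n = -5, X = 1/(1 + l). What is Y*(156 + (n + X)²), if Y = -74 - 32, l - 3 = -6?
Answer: -39485/2 ≈ -19743.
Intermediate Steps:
l = -3 (l = 3 - 6 = -3)
X = -½ (X = 1/(1 - 3) = 1/(-2) = -½ ≈ -0.50000)
Y = -106
Y*(156 + (n + X)²) = -106*(156 + (-5 - ½)²) = -106*(156 + (-11/2)²) = -106*(156 + 121/4) = -106*745/4 = -39485/2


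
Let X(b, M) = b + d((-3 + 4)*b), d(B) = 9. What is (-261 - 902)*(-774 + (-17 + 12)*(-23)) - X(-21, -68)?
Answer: 766429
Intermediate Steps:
X(b, M) = 9 + b (X(b, M) = b + 9 = 9 + b)
(-261 - 902)*(-774 + (-17 + 12)*(-23)) - X(-21, -68) = (-261 - 902)*(-774 + (-17 + 12)*(-23)) - (9 - 21) = -1163*(-774 - 5*(-23)) - 1*(-12) = -1163*(-774 + 115) + 12 = -1163*(-659) + 12 = 766417 + 12 = 766429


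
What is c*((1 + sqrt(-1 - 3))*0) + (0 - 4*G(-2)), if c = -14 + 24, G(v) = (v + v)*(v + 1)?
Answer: -16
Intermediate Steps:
G(v) = 2*v*(1 + v) (G(v) = (2*v)*(1 + v) = 2*v*(1 + v))
c = 10
c*((1 + sqrt(-1 - 3))*0) + (0 - 4*G(-2)) = 10*((1 + sqrt(-1 - 3))*0) + (0 - 8*(-2)*(1 - 2)) = 10*((1 + sqrt(-4))*0) + (0 - 8*(-2)*(-1)) = 10*((1 + 2*I)*0) + (0 - 4*4) = 10*0 + (0 - 16) = 0 - 16 = -16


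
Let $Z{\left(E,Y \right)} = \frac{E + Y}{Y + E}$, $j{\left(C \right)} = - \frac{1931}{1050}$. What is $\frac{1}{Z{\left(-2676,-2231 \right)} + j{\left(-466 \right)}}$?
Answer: $- \frac{1050}{881} \approx -1.1918$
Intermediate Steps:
$j{\left(C \right)} = - \frac{1931}{1050}$ ($j{\left(C \right)} = \left(-1931\right) \frac{1}{1050} = - \frac{1931}{1050}$)
$Z{\left(E,Y \right)} = 1$ ($Z{\left(E,Y \right)} = \frac{E + Y}{E + Y} = 1$)
$\frac{1}{Z{\left(-2676,-2231 \right)} + j{\left(-466 \right)}} = \frac{1}{1 - \frac{1931}{1050}} = \frac{1}{- \frac{881}{1050}} = - \frac{1050}{881}$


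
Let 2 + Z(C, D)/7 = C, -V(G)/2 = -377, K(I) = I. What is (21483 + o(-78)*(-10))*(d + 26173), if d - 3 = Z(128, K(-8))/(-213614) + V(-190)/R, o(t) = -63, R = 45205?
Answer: 2794713845314556529/4828210435 ≈ 5.7883e+8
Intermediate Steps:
V(G) = 754 (V(G) = -2*(-377) = 754)
Z(C, D) = -14 + 7*C
d = 14545228378/4828210435 (d = 3 + ((-14 + 7*128)/(-213614) + 754/45205) = 3 + ((-14 + 896)*(-1/213614) + 754*(1/45205)) = 3 + (882*(-1/213614) + 754/45205) = 3 + (-441/106807 + 754/45205) = 3 + 60597073/4828210435 = 14545228378/4828210435 ≈ 3.0126)
(21483 + o(-78)*(-10))*(d + 26173) = (21483 - 63*(-10))*(14545228378/4828210435 + 26173) = (21483 + 630)*(126383296943633/4828210435) = 22113*(126383296943633/4828210435) = 2794713845314556529/4828210435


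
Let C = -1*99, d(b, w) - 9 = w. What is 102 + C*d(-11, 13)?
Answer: -2076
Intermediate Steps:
d(b, w) = 9 + w
C = -99
102 + C*d(-11, 13) = 102 - 99*(9 + 13) = 102 - 99*22 = 102 - 2178 = -2076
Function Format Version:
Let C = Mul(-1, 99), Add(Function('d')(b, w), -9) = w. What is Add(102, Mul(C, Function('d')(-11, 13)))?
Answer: -2076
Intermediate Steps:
Function('d')(b, w) = Add(9, w)
C = -99
Add(102, Mul(C, Function('d')(-11, 13))) = Add(102, Mul(-99, Add(9, 13))) = Add(102, Mul(-99, 22)) = Add(102, -2178) = -2076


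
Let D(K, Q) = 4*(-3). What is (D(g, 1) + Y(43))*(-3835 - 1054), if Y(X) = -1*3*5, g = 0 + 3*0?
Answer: 132003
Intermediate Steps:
g = 0 (g = 0 + 0 = 0)
Y(X) = -15 (Y(X) = -3*5 = -15)
D(K, Q) = -12
(D(g, 1) + Y(43))*(-3835 - 1054) = (-12 - 15)*(-3835 - 1054) = -27*(-4889) = 132003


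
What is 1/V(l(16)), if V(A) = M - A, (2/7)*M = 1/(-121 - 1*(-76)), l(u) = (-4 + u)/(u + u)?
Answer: -360/163 ≈ -2.2086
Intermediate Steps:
l(u) = (-4 + u)/(2*u) (l(u) = (-4 + u)/((2*u)) = (-4 + u)*(1/(2*u)) = (-4 + u)/(2*u))
M = -7/90 (M = 7/(2*(-121 - 1*(-76))) = 7/(2*(-121 + 76)) = (7/2)/(-45) = (7/2)*(-1/45) = -7/90 ≈ -0.077778)
V(A) = -7/90 - A
1/V(l(16)) = 1/(-7/90 - (-4 + 16)/(2*16)) = 1/(-7/90 - 12/(2*16)) = 1/(-7/90 - 1*3/8) = 1/(-7/90 - 3/8) = 1/(-163/360) = -360/163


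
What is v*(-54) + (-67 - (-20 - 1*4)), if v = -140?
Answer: 7517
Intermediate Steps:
v*(-54) + (-67 - (-20 - 1*4)) = -140*(-54) + (-67 - (-20 - 1*4)) = 7560 + (-67 - (-20 - 4)) = 7560 + (-67 - 1*(-24)) = 7560 + (-67 + 24) = 7560 - 43 = 7517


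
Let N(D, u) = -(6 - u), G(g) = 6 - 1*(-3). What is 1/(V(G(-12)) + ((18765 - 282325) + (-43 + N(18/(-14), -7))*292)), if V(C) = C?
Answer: -1/279903 ≈ -3.5727e-6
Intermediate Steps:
G(g) = 9 (G(g) = 6 + 3 = 9)
N(D, u) = -6 + u
1/(V(G(-12)) + ((18765 - 282325) + (-43 + N(18/(-14), -7))*292)) = 1/(9 + ((18765 - 282325) + (-43 + (-6 - 7))*292)) = 1/(9 + (-263560 + (-43 - 13)*292)) = 1/(9 + (-263560 - 56*292)) = 1/(9 + (-263560 - 16352)) = 1/(9 - 279912) = 1/(-279903) = -1/279903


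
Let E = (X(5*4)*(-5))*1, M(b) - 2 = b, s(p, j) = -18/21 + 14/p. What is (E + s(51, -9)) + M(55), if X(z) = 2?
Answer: 16571/357 ≈ 46.417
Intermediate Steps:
s(p, j) = -6/7 + 14/p (s(p, j) = -18*1/21 + 14/p = -6/7 + 14/p)
M(b) = 2 + b
E = -10 (E = (2*(-5))*1 = -10*1 = -10)
(E + s(51, -9)) + M(55) = (-10 + (-6/7 + 14/51)) + (2 + 55) = (-10 + (-6/7 + 14*(1/51))) + 57 = (-10 + (-6/7 + 14/51)) + 57 = (-10 - 208/357) + 57 = -3778/357 + 57 = 16571/357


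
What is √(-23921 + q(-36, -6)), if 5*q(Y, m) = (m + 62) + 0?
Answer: I*√597745/5 ≈ 154.63*I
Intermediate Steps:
q(Y, m) = 62/5 + m/5 (q(Y, m) = ((m + 62) + 0)/5 = ((62 + m) + 0)/5 = (62 + m)/5 = 62/5 + m/5)
√(-23921 + q(-36, -6)) = √(-23921 + (62/5 + (⅕)*(-6))) = √(-23921 + (62/5 - 6/5)) = √(-23921 + 56/5) = √(-119549/5) = I*√597745/5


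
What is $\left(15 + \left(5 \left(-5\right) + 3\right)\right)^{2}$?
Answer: $49$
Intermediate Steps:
$\left(15 + \left(5 \left(-5\right) + 3\right)\right)^{2} = \left(15 + \left(-25 + 3\right)\right)^{2} = \left(15 - 22\right)^{2} = \left(-7\right)^{2} = 49$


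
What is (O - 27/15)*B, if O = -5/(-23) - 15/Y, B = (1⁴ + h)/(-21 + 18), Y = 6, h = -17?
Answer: -2504/115 ≈ -21.774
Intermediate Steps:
B = 16/3 (B = (1⁴ - 17)/(-21 + 18) = (1 - 17)/(-3) = -16*(-⅓) = 16/3 ≈ 5.3333)
O = -105/46 (O = -5/(-23) - 15/6 = -5*(-1/23) - 15*⅙ = 5/23 - 5/2 = -105/46 ≈ -2.2826)
(O - 27/15)*B = (-105/46 - 27/15)*(16/3) = (-105/46 - 27*1/15)*(16/3) = (-105/46 - 9/5)*(16/3) = -939/230*16/3 = -2504/115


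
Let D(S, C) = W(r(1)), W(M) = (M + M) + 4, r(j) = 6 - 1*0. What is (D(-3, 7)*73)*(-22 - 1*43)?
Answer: -75920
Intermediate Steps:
r(j) = 6 (r(j) = 6 + 0 = 6)
W(M) = 4 + 2*M (W(M) = 2*M + 4 = 4 + 2*M)
D(S, C) = 16 (D(S, C) = 4 + 2*6 = 4 + 12 = 16)
(D(-3, 7)*73)*(-22 - 1*43) = (16*73)*(-22 - 1*43) = 1168*(-22 - 43) = 1168*(-65) = -75920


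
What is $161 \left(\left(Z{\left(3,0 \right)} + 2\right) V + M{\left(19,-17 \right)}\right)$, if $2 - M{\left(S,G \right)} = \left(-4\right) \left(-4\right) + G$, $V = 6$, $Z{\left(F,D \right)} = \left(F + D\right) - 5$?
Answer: $483$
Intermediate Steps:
$Z{\left(F,D \right)} = -5 + D + F$ ($Z{\left(F,D \right)} = \left(D + F\right) - 5 = -5 + D + F$)
$M{\left(S,G \right)} = -14 - G$ ($M{\left(S,G \right)} = 2 - \left(\left(-4\right) \left(-4\right) + G\right) = 2 - \left(16 + G\right) = -14 - G$)
$161 \left(\left(Z{\left(3,0 \right)} + 2\right) V + M{\left(19,-17 \right)}\right) = 161 \left(\left(\left(-5 + 0 + 3\right) + 2\right) 6 - -3\right) = 161 \left(\left(-2 + 2\right) 6 + \left(-14 + 17\right)\right) = 161 \left(0 \cdot 6 + 3\right) = 161 \left(0 + 3\right) = 161 \cdot 3 = 483$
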